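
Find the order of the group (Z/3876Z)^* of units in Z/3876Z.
(Z/3876Z)^* consists of the classes a with gcd(a, 3876) = 1, so its order is φ(3876). φ is multiplicative, with φ(p^e) = p^e − p^(e−1). Factorise 3876 = 2^2 · 3 · 17 · 19. Then
  φ(3876) = (2^2 − 2^1) · (3 − 1) · (17 − 1) · (19 − 1) = 2 · 2 · 16 · 18 = 1152.
Thus |(Z/3876Z)^*| = 1152.

Final answer: |(Z/3876Z)^*| = 1152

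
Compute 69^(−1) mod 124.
69^(−1) ≡ 9 (mod 124)

Apply the extended Euclidean algorithm to (124, 69), tracking rows (r, s, t) with s·124 + t·69 = r. Each division r_prev = q·r_cur + r_new produces the new row as (previous row) − q·(current row):
  row A: (124, 1, 0)   [1·124 + 0·69 = 124]
  row B: (69, 0, 1)   [0·124 + 1·69 = 69]
  124 = 1·69 + 55   → row C = row A − 1·row B = (55, 1, −1)   [check: 1·124 − 1·69 = 55]
  69 = 1·55 + 14   → row D = row B − 1·row C = (14, −1, 2)   [check: −1·124 + 2·69 = 14]
  55 = 3·14 + 13   → row E = row C − 3·row D = (13, 4, −7)   [check: 4·124 − 7·69 = 13]
  14 = 1·13 + 1   → row F = row D − 1·row E = (1, −5, 9)   [check: −5·124 + 9·69 = 1]
  13 = 13·1 + 0   → remainder 0, stop. gcd = 1 (last nonzero row F).
The gcd is 1, so 69 is invertible mod 124. The last nonzero row gives −5·124 + 9·69 = 1, so t = 9. So 69^(−1) ≡ 9 (mod 124). Verify: 69 · 9 = 621 ≡ 1 (mod 124). ✓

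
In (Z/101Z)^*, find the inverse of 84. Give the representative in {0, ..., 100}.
Apply the extended Euclidean algorithm to (101, 84), tracking rows (r, s, t) with s·101 + t·84 = r. Each division r_prev = q·r_cur + r_new produces the new row as (previous row) − q·(current row):
  row A: (101, 1, 0)   [1·101 + 0·84 = 101]
  row B: (84, 0, 1)   [0·101 + 1·84 = 84]
  101 = 1·84 + 17   → row C = row A − 1·row B = (17, 1, −1)   [check: 1·101 − 1·84 = 17]
  84 = 4·17 + 16   → row D = row B − 4·row C = (16, −4, 5)   [check: −4·101 + 5·84 = 16]
  17 = 1·16 + 1   → row E = row C − 1·row D = (1, 5, −6)   [check: 5·101 − 6·84 = 1]
  16 = 16·1 + 0   → remainder 0, stop. gcd = 1 (last nonzero row E).
The gcd is 1, so 84 is invertible mod 101. The last nonzero row gives 5·101 − 6·84 = 1, so t = −6. So 84^(−1) ≡ −6 ≡ 95 (mod 101). Verify: 84 · 95 = 7980 ≡ 1 (mod 101). ✓

Final answer: 84^(−1) ≡ 95 (mod 101)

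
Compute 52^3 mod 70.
Use repeated squaring. Binary(3) = 11. Walk through the bits of the exponent 3 left-to-right: at each bit after the leading one, square the running value, then multiply by 52 if the bit is 1 (always reducing mod 70):
  bit 1 = 1 (leading): start with 52.
  bit 2 = 1: square 52^2 = 2704 ≡ 44; bit is 1, so multiply 44·52 = 2288 ≡ 48 (mod 70).
Final value: 52^3 ≡ 48 (mod 70).

Final answer: 48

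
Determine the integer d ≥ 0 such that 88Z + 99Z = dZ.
(88, 99) = (11); d = 11

In the PID Z, (a, b) is generated by gcd(a, b). Compute gcd(99, 88) with the extended Euclidean algorithm, tracking rows (r, s, t) with s·99 + t·88 = r:
  row A: (99, 1, 0)   [1·99 + 0·88 = 99]
  row B: (88, 0, 1)   [0·99 + 1·88 = 88]
  99 = 1·88 + 11   → row C = row A − 1·row B = (11, 1, −1)   [check: 1·99 − 1·88 = 11]
  88 = 8·11 + 0   → remainder 0, stop. gcd = 11 (last nonzero row C).
So gcd(88, 99) = 11, with Bézout identity 1·99 − 1·88 = 11. Containment (⊇): the Bézout identity exhibits 11 as an element of (88, 99), giving (11) ⊆ (88, 99). Containment (⊆): since 11 | 88 and 11 | 99 (88 = 11·8, 99 = 11·9), every Z-linear combination of 88 and 99 is divisible by 11, so (88, 99) ⊆ (11). Therefore (88, 99) = (11), d = 11.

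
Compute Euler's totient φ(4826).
φ(4826) = 2268

φ is multiplicative, with φ(p^e) = p^e − p^(e−1). Factorise 4826 = 2 · 19 · 127. Then
  φ(4826) = (2 − 1) · (19 − 1) · (127 − 1) = 1 · 18 · 126 = 2268.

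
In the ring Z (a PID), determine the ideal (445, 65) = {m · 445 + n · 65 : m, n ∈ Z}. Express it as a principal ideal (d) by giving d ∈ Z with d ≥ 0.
In the PID Z, (a, b) is generated by gcd(a, b). Compute gcd(445, 65) with the extended Euclidean algorithm, tracking rows (r, s, t) with s·445 + t·65 = r:
  row A: (445, 1, 0)   [1·445 + 0·65 = 445]
  row B: (65, 0, 1)   [0·445 + 1·65 = 65]
  445 = 6·65 + 55   → row C = row A − 6·row B = (55, 1, −6)   [check: 1·445 − 6·65 = 55]
  65 = 1·55 + 10   → row D = row B − 1·row C = (10, −1, 7)   [check: −1·445 + 7·65 = 10]
  55 = 5·10 + 5   → row E = row C − 5·row D = (5, 6, −41)   [check: 6·445 − 41·65 = 5]
  10 = 2·5 + 0   → remainder 0, stop. gcd = 5 (last nonzero row E).
So gcd(445, 65) = 5, with Bézout identity 6·445 − 41·65 = 5. Containment (⊇): the Bézout identity exhibits 5 as an element of (445, 65), giving (5) ⊆ (445, 65). Containment (⊆): since 5 | 445 and 5 | 65 (445 = 5·89, 65 = 5·13), every Z-linear combination of 445 and 65 is divisible by 5, so (445, 65) ⊆ (5). Therefore (445, 65) = (5), d = 5.

Final answer: (445, 65) = (5); d = 5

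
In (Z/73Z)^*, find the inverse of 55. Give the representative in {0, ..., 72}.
55^(−1) ≡ 4 (mod 73)

Apply the extended Euclidean algorithm to (73, 55), tracking rows (r, s, t) with s·73 + t·55 = r. Each division r_prev = q·r_cur + r_new produces the new row as (previous row) − q·(current row):
  row A: (73, 1, 0)   [1·73 + 0·55 = 73]
  row B: (55, 0, 1)   [0·73 + 1·55 = 55]
  73 = 1·55 + 18   → row C = row A − 1·row B = (18, 1, −1)   [check: 1·73 − 1·55 = 18]
  55 = 3·18 + 1   → row D = row B − 3·row C = (1, −3, 4)   [check: −3·73 + 4·55 = 1]
  18 = 18·1 + 0   → remainder 0, stop. gcd = 1 (last nonzero row D).
The gcd is 1, so 55 is invertible mod 73. The last nonzero row gives −3·73 + 4·55 = 1, so t = 4. So 55^(−1) ≡ 4 (mod 73). Verify: 55 · 4 = 220 ≡ 1 (mod 73). ✓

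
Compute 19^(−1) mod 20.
19^(−1) ≡ 19 (mod 20)

Apply the extended Euclidean algorithm to (20, 19), tracking rows (r, s, t) with s·20 + t·19 = r. Each division r_prev = q·r_cur + r_new produces the new row as (previous row) − q·(current row):
  row A: (20, 1, 0)   [1·20 + 0·19 = 20]
  row B: (19, 0, 1)   [0·20 + 1·19 = 19]
  20 = 1·19 + 1   → row C = row A − 1·row B = (1, 1, −1)   [check: 1·20 − 1·19 = 1]
  19 = 19·1 + 0   → remainder 0, stop. gcd = 1 (last nonzero row C).
The gcd is 1, so 19 is invertible mod 20. The last nonzero row gives 1·20 − 1·19 = 1, so t = −1. So 19^(−1) ≡ −1 ≡ 19 (mod 20). Verify: 19 · 19 = 361 ≡ 1 (mod 20). ✓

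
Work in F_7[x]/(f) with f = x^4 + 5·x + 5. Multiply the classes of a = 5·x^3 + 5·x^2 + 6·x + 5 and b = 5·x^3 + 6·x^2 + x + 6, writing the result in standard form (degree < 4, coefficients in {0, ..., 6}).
Multiply as integer polynomials: a · b = 25·x^6 + 55·x^5 + 65·x^4 + 96·x^3 + 66·x^2 + 41·x + 30. Reducing coefficients mod 7: a · b ≡ 4·x^6 + 6·x^5 + 2·x^4 + 5·x^3 + 3·x^2 + 6·x + 2. Now divide by f(x) = x^4 + 5·x + 5 in F_7[x], eliminating the leading term at each step:
  leading term 4·x^6: subtract (4·x^2)·f(x) = 4·x^6 + 6·x^3 + 6·x^2, leaving 6·x^5 + 2·x^4 + 6·x^3 + 4·x^2 + 6·x + 2 (coefficients mod 7)
  leading term 6·x^5: subtract (6·x)·f(x) = 6·x^5 + 2·x^2 + 2·x, leaving 2·x^4 + 6·x^3 + 2·x^2 + 4·x + 2 (coefficients mod 7)
  leading term 2·x^4: subtract (2)·f(x) = 2·x^4 + 3·x + 3, leaving 6·x^3 + 2·x^2 + x + 6 (coefficients mod 7)
The degree is now < 4, so this is the remainder. Hence a · b ≡ 6·x^3 + 2·x^2 + x + 6 in F_7[x]/(f).

Final answer: a · b ≡ 6·x^3 + 2·x^2 + x + 6 (mod f(x))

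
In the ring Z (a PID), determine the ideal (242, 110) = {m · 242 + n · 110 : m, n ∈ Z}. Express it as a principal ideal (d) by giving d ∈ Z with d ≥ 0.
In the PID Z, (a, b) is generated by gcd(a, b). Compute gcd(242, 110) with the extended Euclidean algorithm, tracking rows (r, s, t) with s·242 + t·110 = r:
  row A: (242, 1, 0)   [1·242 + 0·110 = 242]
  row B: (110, 0, 1)   [0·242 + 1·110 = 110]
  242 = 2·110 + 22   → row C = row A − 2·row B = (22, 1, −2)   [check: 1·242 − 2·110 = 22]
  110 = 5·22 + 0   → remainder 0, stop. gcd = 22 (last nonzero row C).
So gcd(242, 110) = 22, with Bézout identity 1·242 − 2·110 = 22. Containment (⊇): the Bézout identity exhibits 22 as an element of (242, 110), giving (22) ⊆ (242, 110). Containment (⊆): since 22 | 242 and 22 | 110 (242 = 22·11, 110 = 22·5), every Z-linear combination of 242 and 110 is divisible by 22, so (242, 110) ⊆ (22). Therefore (242, 110) = (22), d = 22.

Final answer: (242, 110) = (22); d = 22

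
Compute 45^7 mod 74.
Use repeated squaring. Binary(7) = 111. Walk through the bits of the exponent 7 left-to-right: at each bit after the leading one, square the running value, then multiply by 45 if the bit is 1 (always reducing mod 74):
  bit 1 = 1 (leading): start with 45.
  bit 2 = 1: square 45^2 = 2025 ≡ 27; bit is 1, so multiply 27·45 = 1215 ≡ 31 (mod 74).
  bit 3 = 1: square 31^2 = 961 ≡ 73; bit is 1, so multiply 73·45 = 3285 ≡ 29 (mod 74).
Final value: 45^7 ≡ 29 (mod 74).

Final answer: 29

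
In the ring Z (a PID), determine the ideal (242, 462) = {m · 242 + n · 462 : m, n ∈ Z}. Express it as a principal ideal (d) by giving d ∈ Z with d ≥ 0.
(242, 462) = (22); d = 22

In the PID Z, (a, b) is generated by gcd(a, b). Compute gcd(462, 242) with the extended Euclidean algorithm, tracking rows (r, s, t) with s·462 + t·242 = r:
  row A: (462, 1, 0)   [1·462 + 0·242 = 462]
  row B: (242, 0, 1)   [0·462 + 1·242 = 242]
  462 = 1·242 + 220   → row C = row A − 1·row B = (220, 1, −1)   [check: 1·462 − 1·242 = 220]
  242 = 1·220 + 22   → row D = row B − 1·row C = (22, −1, 2)   [check: −1·462 + 2·242 = 22]
  220 = 10·22 + 0   → remainder 0, stop. gcd = 22 (last nonzero row D).
So gcd(242, 462) = 22, with Bézout identity −1·462 + 2·242 = 22. Containment (⊇): the Bézout identity exhibits 22 as an element of (242, 462), giving (22) ⊆ (242, 462). Containment (⊆): since 22 | 242 and 22 | 462 (242 = 22·11, 462 = 22·21), every Z-linear combination of 242 and 462 is divisible by 22, so (242, 462) ⊆ (22). Therefore (242, 462) = (22), d = 22.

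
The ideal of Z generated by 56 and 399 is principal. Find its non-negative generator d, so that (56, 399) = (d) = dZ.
In the PID Z, (a, b) is generated by gcd(a, b). Compute gcd(399, 56) with the extended Euclidean algorithm, tracking rows (r, s, t) with s·399 + t·56 = r:
  row A: (399, 1, 0)   [1·399 + 0·56 = 399]
  row B: (56, 0, 1)   [0·399 + 1·56 = 56]
  399 = 7·56 + 7   → row C = row A − 7·row B = (7, 1, −7)   [check: 1·399 − 7·56 = 7]
  56 = 8·7 + 0   → remainder 0, stop. gcd = 7 (last nonzero row C).
So gcd(56, 399) = 7, with Bézout identity 1·399 − 7·56 = 7. Containment (⊇): the Bézout identity exhibits 7 as an element of (56, 399), giving (7) ⊆ (56, 399). Containment (⊆): since 7 | 56 and 7 | 399 (56 = 7·8, 399 = 7·57), every Z-linear combination of 56 and 399 is divisible by 7, so (56, 399) ⊆ (7). Therefore (56, 399) = (7), d = 7.

Final answer: (56, 399) = (7); d = 7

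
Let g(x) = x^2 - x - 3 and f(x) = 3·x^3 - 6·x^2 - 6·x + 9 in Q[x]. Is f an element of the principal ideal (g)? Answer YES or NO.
YES

In Q[x] the ideal (g) consists of all multiples of g, so f ∈ (g) iff g | f, i.e. iff the remainder of f on division by g is 0. Divide f by g (g is monic, so eliminate the leading term of the running remainder at each step):
  leading term 3·x^3: subtract (3·x)·g(x) = 3·x^3 - 3·x^2 - 9·x, leaving -3·x^2 + 3·x + 9
  leading term -3·x^2: subtract (-3)·g(x) = -3·x^2 + 3·x + 9, leaving 0
The remainder is 0, so f(x) = g(x) · h(x) with h(x) = 3·x - 3. Hence g | f, i.e. f ∈ (g).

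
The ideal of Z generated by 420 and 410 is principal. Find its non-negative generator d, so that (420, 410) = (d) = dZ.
In the PID Z, (a, b) is generated by gcd(a, b). Compute gcd(420, 410) with the extended Euclidean algorithm, tracking rows (r, s, t) with s·420 + t·410 = r:
  row A: (420, 1, 0)   [1·420 + 0·410 = 420]
  row B: (410, 0, 1)   [0·420 + 1·410 = 410]
  420 = 1·410 + 10   → row C = row A − 1·row B = (10, 1, −1)   [check: 1·420 − 1·410 = 10]
  410 = 41·10 + 0   → remainder 0, stop. gcd = 10 (last nonzero row C).
So gcd(420, 410) = 10, with Bézout identity 1·420 − 1·410 = 10. Containment (⊇): the Bézout identity exhibits 10 as an element of (420, 410), giving (10) ⊆ (420, 410). Containment (⊆): since 10 | 420 and 10 | 410 (420 = 10·42, 410 = 10·41), every Z-linear combination of 420 and 410 is divisible by 10, so (420, 410) ⊆ (10). Therefore (420, 410) = (10), d = 10.

Final answer: (420, 410) = (10); d = 10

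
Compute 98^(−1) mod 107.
98^(−1) ≡ 95 (mod 107)

Apply the extended Euclidean algorithm to (107, 98), tracking rows (r, s, t) with s·107 + t·98 = r. Each division r_prev = q·r_cur + r_new produces the new row as (previous row) − q·(current row):
  row A: (107, 1, 0)   [1·107 + 0·98 = 107]
  row B: (98, 0, 1)   [0·107 + 1·98 = 98]
  107 = 1·98 + 9   → row C = row A − 1·row B = (9, 1, −1)   [check: 1·107 − 1·98 = 9]
  98 = 10·9 + 8   → row D = row B − 10·row C = (8, −10, 11)   [check: −10·107 + 11·98 = 8]
  9 = 1·8 + 1   → row E = row C − 1·row D = (1, 11, −12)   [check: 11·107 − 12·98 = 1]
  8 = 8·1 + 0   → remainder 0, stop. gcd = 1 (last nonzero row E).
The gcd is 1, so 98 is invertible mod 107. The last nonzero row gives 11·107 − 12·98 = 1, so t = −12. So 98^(−1) ≡ −12 ≡ 95 (mod 107). Verify: 98 · 95 = 9310 ≡ 1 (mod 107). ✓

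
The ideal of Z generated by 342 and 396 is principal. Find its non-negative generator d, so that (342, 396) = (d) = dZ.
In the PID Z, (a, b) is generated by gcd(a, b). Compute gcd(396, 342) with the extended Euclidean algorithm, tracking rows (r, s, t) with s·396 + t·342 = r:
  row A: (396, 1, 0)   [1·396 + 0·342 = 396]
  row B: (342, 0, 1)   [0·396 + 1·342 = 342]
  396 = 1·342 + 54   → row C = row A − 1·row B = (54, 1, −1)   [check: 1·396 − 1·342 = 54]
  342 = 6·54 + 18   → row D = row B − 6·row C = (18, −6, 7)   [check: −6·396 + 7·342 = 18]
  54 = 3·18 + 0   → remainder 0, stop. gcd = 18 (last nonzero row D).
So gcd(342, 396) = 18, with Bézout identity −6·396 + 7·342 = 18. Containment (⊇): the Bézout identity exhibits 18 as an element of (342, 396), giving (18) ⊆ (342, 396). Containment (⊆): since 18 | 342 and 18 | 396 (342 = 18·19, 396 = 18·22), every Z-linear combination of 342 and 396 is divisible by 18, so (342, 396) ⊆ (18). Therefore (342, 396) = (18), d = 18.

Final answer: (342, 396) = (18); d = 18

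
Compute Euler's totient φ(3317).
φ(3317) = 3180

φ is multiplicative, with φ(p^e) = p^e − p^(e−1). Factorise 3317 = 31 · 107. Then
  φ(3317) = (31 − 1) · (107 − 1) = 30 · 106 = 3180.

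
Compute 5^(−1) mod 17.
5^(−1) ≡ 7 (mod 17)

Apply the extended Euclidean algorithm to (17, 5), tracking rows (r, s, t) with s·17 + t·5 = r. Each division r_prev = q·r_cur + r_new produces the new row as (previous row) − q·(current row):
  row A: (17, 1, 0)   [1·17 + 0·5 = 17]
  row B: (5, 0, 1)   [0·17 + 1·5 = 5]
  17 = 3·5 + 2   → row C = row A − 3·row B = (2, 1, −3)   [check: 1·17 − 3·5 = 2]
  5 = 2·2 + 1   → row D = row B − 2·row C = (1, −2, 7)   [check: −2·17 + 7·5 = 1]
  2 = 2·1 + 0   → remainder 0, stop. gcd = 1 (last nonzero row D).
The gcd is 1, so 5 is invertible mod 17. The last nonzero row gives −2·17 + 7·5 = 1, so t = 7. So 5^(−1) ≡ 7 (mod 17). Verify: 5 · 7 = 35 ≡ 1 (mod 17). ✓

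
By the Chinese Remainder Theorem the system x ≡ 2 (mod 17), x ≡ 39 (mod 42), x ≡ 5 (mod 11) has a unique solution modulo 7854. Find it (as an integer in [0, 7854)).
x ≡ 291 (mod 7854); the representative in [0, 7854) is 291

The moduli 17, 42, 11 are pairwise coprime, so by the CRT there is a unique solution mod 17·42·11 = 7854.
Solve by successive substitution. Start with x ≡ 2 (mod 17).
  Combine with x ≡ 39 (mod 42): write x = 2 + 17·t and require 2 + 17·t ≡ 39 (mod 42), i.e. 17·t ≡ 39 − 2 ≡ 37 (mod 42). Since 17^(−1) ≡ 5 (mod 42), t ≡ 5·37 ≡ 17 (mod 42). So x ≡ 2 + 17·17 = 291 (mod 714).
  Combine with x ≡ 5 (mod 11): write x = 291 + 714·t and require 291 + 714·t ≡ 5 (mod 11), i.e. 714·t ≡ 5 − 291 ≡ 0 (mod 11). Since 714^(−1) ≡ 10 (mod 11) (714 ≡ 10 (mod 11)), t ≡ 10·0 ≡ 0 (mod 11). So x ≡ 291 + 714·0 = 291 (mod 7854).
Unique solution in [0, 7854): x = 291.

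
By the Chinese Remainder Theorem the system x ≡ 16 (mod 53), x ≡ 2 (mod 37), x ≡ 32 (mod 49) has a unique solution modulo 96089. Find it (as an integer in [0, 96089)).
x ≡ 26198 (mod 96089); the representative in [0, 96089) is 26198

The moduli 53, 37, 49 are pairwise coprime, so by the CRT there is a unique solution mod 53·37·49 = 96089.
Solve by successive substitution. Start with x ≡ 16 (mod 53).
  Combine with x ≡ 2 (mod 37): write x = 16 + 53·t and require 16 + 53·t ≡ 2 (mod 37), i.e. 53·t ≡ 2 − 16 ≡ 23 (mod 37). Since 53^(−1) ≡ 7 (mod 37) (53 ≡ 16 (mod 37)), t ≡ 7·23 ≡ 13 (mod 37). So x ≡ 16 + 53·13 = 705 (mod 1961).
  Combine with x ≡ 32 (mod 49): write x = 705 + 1961·t and require 705 + 1961·t ≡ 32 (mod 49), i.e. 1961·t ≡ 32 − 705 ≡ 13 (mod 49). Since 1961^(−1) ≡ 1 (mod 49) (1961 ≡ 1 (mod 49)), t ≡ 1·13 ≡ 13 (mod 49). So x ≡ 705 + 1961·13 = 26198 (mod 96089).
Unique solution in [0, 96089): x = 26198.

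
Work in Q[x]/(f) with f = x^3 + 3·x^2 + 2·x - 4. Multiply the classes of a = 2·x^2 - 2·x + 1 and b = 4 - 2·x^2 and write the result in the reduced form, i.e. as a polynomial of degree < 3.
First multiply in Q[x] without reducing: a · b = -4·x^4 + 4·x^3 + 6·x^2 - 8·x + 4. Now divide by f(x) = x^3 + 3·x^2 + 2·x - 4, eliminating the leading term at each step:
  leading term -4·x^4: subtract (-4·x)·f(x) = -4·x^4 - 12·x^3 - 8·x^2 + 16·x, leaving 16·x^3 + 14·x^2 - 24·x + 4
  leading term 16·x^3: subtract (16)·f(x) = 16·x^3 + 48·x^2 + 32·x - 64, leaving -34·x^2 - 56·x + 68
The degree is now < 3, so this is the remainder. Hence a · b ≡ -34·x^2 - 56·x + 68 in Q[x]/(f).

Final answer: a · b ≡ -34·x^2 - 56·x + 68 (mod f(x))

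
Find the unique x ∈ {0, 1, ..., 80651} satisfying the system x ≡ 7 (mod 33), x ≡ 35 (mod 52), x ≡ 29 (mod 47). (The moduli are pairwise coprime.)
The moduli 33, 52, 47 are pairwise coprime, so by the CRT there is a unique solution mod 33·52·47 = 80652.
Solve by successive substitution. Start with x ≡ 7 (mod 33).
  Combine with x ≡ 35 (mod 52): write x = 7 + 33·t and require 7 + 33·t ≡ 35 (mod 52), i.e. 33·t ≡ 35 − 7 ≡ 28 (mod 52). Since 33^(−1) ≡ 41 (mod 52), t ≡ 41·28 ≡ 4 (mod 52). So x ≡ 7 + 33·4 = 139 (mod 1716).
  Combine with x ≡ 29 (mod 47): write x = 139 + 1716·t and require 139 + 1716·t ≡ 29 (mod 47), i.e. 1716·t ≡ 29 − 139 ≡ 31 (mod 47). Since 1716^(−1) ≡ 2 (mod 47) (1716 ≡ 24 (mod 47)), t ≡ 2·31 ≡ 15 (mod 47). So x ≡ 139 + 1716·15 = 25879 (mod 80652).
Unique solution in [0, 80652): x = 25879.

Final answer: x ≡ 25879 (mod 80652); the representative in [0, 80652) is 25879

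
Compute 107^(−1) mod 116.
107^(−1) ≡ 103 (mod 116)

Apply the extended Euclidean algorithm to (116, 107), tracking rows (r, s, t) with s·116 + t·107 = r. Each division r_prev = q·r_cur + r_new produces the new row as (previous row) − q·(current row):
  row A: (116, 1, 0)   [1·116 + 0·107 = 116]
  row B: (107, 0, 1)   [0·116 + 1·107 = 107]
  116 = 1·107 + 9   → row C = row A − 1·row B = (9, 1, −1)   [check: 1·116 − 1·107 = 9]
  107 = 11·9 + 8   → row D = row B − 11·row C = (8, −11, 12)   [check: −11·116 + 12·107 = 8]
  9 = 1·8 + 1   → row E = row C − 1·row D = (1, 12, −13)   [check: 12·116 − 13·107 = 1]
  8 = 8·1 + 0   → remainder 0, stop. gcd = 1 (last nonzero row E).
The gcd is 1, so 107 is invertible mod 116. The last nonzero row gives 12·116 − 13·107 = 1, so t = −13. So 107^(−1) ≡ −13 ≡ 103 (mod 116). Verify: 107 · 103 = 11021 ≡ 1 (mod 116). ✓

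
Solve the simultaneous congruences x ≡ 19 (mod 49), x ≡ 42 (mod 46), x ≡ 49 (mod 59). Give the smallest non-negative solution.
The moduli 49, 46, 59 are pairwise coprime, so by the CRT there is a unique solution mod 49·46·59 = 132986.
Solve by successive substitution. Start with x ≡ 19 (mod 49).
  Combine with x ≡ 42 (mod 46): write x = 19 + 49·t and require 19 + 49·t ≡ 42 (mod 46), i.e. 49·t ≡ 42 − 19 ≡ 23 (mod 46). Since 49^(−1) ≡ 31 (mod 46) (49 ≡ 3 (mod 46)), t ≡ 31·23 ≡ 23 (mod 46). So x ≡ 19 + 49·23 = 1146 (mod 2254).
  Combine with x ≡ 49 (mod 59): write x = 1146 + 2254·t and require 1146 + 2254·t ≡ 49 (mod 59), i.e. 2254·t ≡ 49 − 1146 ≡ 24 (mod 59). Since 2254^(−1) ≡ 5 (mod 59) (2254 ≡ 12 (mod 59)), t ≡ 5·24 ≡ 2 (mod 59). So x ≡ 1146 + 2254·2 = 5654 (mod 132986).
Unique solution in [0, 132986): x = 5654.

Final answer: x ≡ 5654 (mod 132986); the representative in [0, 132986) is 5654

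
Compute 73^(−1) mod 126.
73^(−1) ≡ 19 (mod 126)

Apply the extended Euclidean algorithm to (126, 73), tracking rows (r, s, t) with s·126 + t·73 = r. Each division r_prev = q·r_cur + r_new produces the new row as (previous row) − q·(current row):
  row A: (126, 1, 0)   [1·126 + 0·73 = 126]
  row B: (73, 0, 1)   [0·126 + 1·73 = 73]
  126 = 1·73 + 53   → row C = row A − 1·row B = (53, 1, −1)   [check: 1·126 − 1·73 = 53]
  73 = 1·53 + 20   → row D = row B − 1·row C = (20, −1, 2)   [check: −1·126 + 2·73 = 20]
  53 = 2·20 + 13   → row E = row C − 2·row D = (13, 3, −5)   [check: 3·126 − 5·73 = 13]
  20 = 1·13 + 7   → row F = row D − 1·row E = (7, −4, 7)   [check: −4·126 + 7·73 = 7]
  13 = 1·7 + 6   → row G = row E − 1·row F = (6, 7, −12)   [check: 7·126 − 12·73 = 6]
  7 = 1·6 + 1   → row H = row F − 1·row G = (1, −11, 19)   [check: −11·126 + 19·73 = 1]
  6 = 6·1 + 0   → remainder 0, stop. gcd = 1 (last nonzero row H).
The gcd is 1, so 73 is invertible mod 126. The last nonzero row gives −11·126 + 19·73 = 1, so t = 19. So 73^(−1) ≡ 19 (mod 126). Verify: 73 · 19 = 1387 ≡ 1 (mod 126). ✓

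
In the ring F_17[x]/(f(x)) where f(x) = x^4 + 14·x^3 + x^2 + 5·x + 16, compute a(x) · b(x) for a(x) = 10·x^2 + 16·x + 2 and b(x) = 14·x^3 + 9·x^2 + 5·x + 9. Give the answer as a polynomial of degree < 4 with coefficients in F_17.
Multiply as integer polynomials: a · b = 140·x^5 + 314·x^4 + 222·x^3 + 188·x^2 + 154·x + 18. Reducing coefficients mod 17: a · b ≡ 4·x^5 + 8·x^4 + x^3 + x^2 + x + 1. Now divide by f(x) = x^4 + 14·x^3 + x^2 + 5·x + 16 in F_17[x], eliminating the leading term at each step:
  leading term 4·x^5: subtract (4·x)·f(x) = 4·x^5 + 5·x^4 + 4·x^3 + 3·x^2 + 13·x, leaving 3·x^4 + 14·x^3 + 15·x^2 + 5·x + 1 (coefficients mod 17)
  leading term 3·x^4: subtract (3)·f(x) = 3·x^4 + 8·x^3 + 3·x^2 + 15·x + 14, leaving 6·x^3 + 12·x^2 + 7·x + 4 (coefficients mod 17)
The degree is now < 4, so this is the remainder. Hence a · b ≡ 6·x^3 + 12·x^2 + 7·x + 4 in F_17[x]/(f).

Final answer: a · b ≡ 6·x^3 + 12·x^2 + 7·x + 4 (mod f(x))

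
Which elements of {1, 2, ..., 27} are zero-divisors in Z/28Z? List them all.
An element a ∈ Z/28Z (with a ≠ 0) is a zero-divisor iff gcd(a, 28) > 1 (because a is a unit precisely when gcd(a, n) = 1, and in Z/nZ every nonzero, non-unit element is a zero-divisor). Scan a = 1, ..., 27 and keep those with gcd(a, 28) > 1:
  gcd(2, 28) = 2, gcd(4, 28) = 4, gcd(6, 28) = 2, gcd(7, 28) = 7, gcd(8, 28) = 4, gcd(10, 28) = 2, gcd(12, 28) = 4, gcd(14, 28) = 14, gcd(16, 28) = 4, gcd(18, 28) = 2, gcd(20, 28) = 4, gcd(21, 28) = 7, gcd(22, 28) = 2, gcd(24, 28) = 4, gcd(26, 28) = 2.
All other a ∈ {1, ..., 27} have gcd(a, 28) = 1 and are units. So the nonzero zero-divisors are exactly the 15 values of a appearing in this scan.

Final answer: nonzero zero-divisors of Z/28Z = {2, 4, 6, 7, 8, 10, 12, 14, 16, 18, 20, 21, 22, 24, 26}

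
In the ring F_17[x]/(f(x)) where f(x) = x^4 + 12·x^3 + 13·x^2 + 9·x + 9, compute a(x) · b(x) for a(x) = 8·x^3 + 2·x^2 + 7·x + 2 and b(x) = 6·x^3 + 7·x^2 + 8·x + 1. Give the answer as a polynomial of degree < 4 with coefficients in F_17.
Multiply as integer polynomials: a · b = 48·x^6 + 68·x^5 + 120·x^4 + 85·x^3 + 72·x^2 + 23·x + 2. Reducing coefficients mod 17: a · b ≡ 14·x^6 + x^4 + 4·x^2 + 6·x + 2. Now divide by f(x) = x^4 + 12·x^3 + 13·x^2 + 9·x + 9 in F_17[x], eliminating the leading term at each step:
  leading term 14·x^6: subtract (14·x^2)·f(x) = 14·x^6 + 15·x^5 + 12·x^4 + 7·x^3 + 7·x^2, leaving 2·x^5 + 6·x^4 + 10·x^3 + 14·x^2 + 6·x + 2 (coefficients mod 17)
  leading term 2·x^5: subtract (2·x)·f(x) = 2·x^5 + 7·x^4 + 9·x^3 + x^2 + x, leaving 16·x^4 + x^3 + 13·x^2 + 5·x + 2 (coefficients mod 17)
  leading term 16·x^4: subtract (16)·f(x) = 16·x^4 + 5·x^3 + 4·x^2 + 8·x + 8, leaving 13·x^3 + 9·x^2 + 14·x + 11 (coefficients mod 17)
The degree is now < 4, so this is the remainder. Hence a · b ≡ 13·x^3 + 9·x^2 + 14·x + 11 in F_17[x]/(f).

Final answer: a · b ≡ 13·x^3 + 9·x^2 + 14·x + 11 (mod f(x))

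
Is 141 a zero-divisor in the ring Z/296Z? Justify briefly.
gcd(141, 296) = 1, so 141 is a unit in Z/296Z (it has a multiplicative inverse). A unit cannot be a zero-divisor: if 141·b ≡ 0 then multiplying both sides by 141^(−1) gives b ≡ 0. So 141 is not a zero-divisor.

Final answer: NO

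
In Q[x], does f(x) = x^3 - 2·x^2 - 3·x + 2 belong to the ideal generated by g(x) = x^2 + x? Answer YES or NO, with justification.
NO

In Q[x] the ideal (g) consists of all multiples of g, so f ∈ (g) iff g | f, i.e. iff the remainder of f on division by g is 0. Divide f by g (g is monic, so eliminate the leading term of the running remainder at each step):
  leading term x^3: subtract (x)·g(x) = x^3 + x^2, leaving -3·x^2 - 3·x + 2
  leading term -3·x^2: subtract (-3)·g(x) = -3·x^2 - 3·x, leaving 2
The remainder r(x) = 2 ≠ 0 (and deg r < deg g), so g ∤ f, i.e. f ∉ (g).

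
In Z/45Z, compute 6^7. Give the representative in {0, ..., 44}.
36

Use repeated squaring. Binary(7) = 111. Walk through the bits of the exponent 7 left-to-right: at each bit after the leading one, square the running value, then multiply by 6 if the bit is 1 (always reducing mod 45):
  bit 1 = 1 (leading): start with 6.
  bit 2 = 1: square 6^2 = 36; bit is 1, so multiply 36·6 = 216 ≡ 36 (mod 45).
  bit 3 = 1: square 36^2 = 1296 ≡ 36; bit is 1, so multiply 36·6 = 216 ≡ 36 (mod 45).
Final value: 6^7 ≡ 36 (mod 45).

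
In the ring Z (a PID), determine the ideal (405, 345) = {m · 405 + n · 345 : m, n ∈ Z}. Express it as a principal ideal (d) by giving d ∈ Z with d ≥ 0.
In the PID Z, (a, b) is generated by gcd(a, b). Compute gcd(405, 345) with the extended Euclidean algorithm, tracking rows (r, s, t) with s·405 + t·345 = r:
  row A: (405, 1, 0)   [1·405 + 0·345 = 405]
  row B: (345, 0, 1)   [0·405 + 1·345 = 345]
  405 = 1·345 + 60   → row C = row A − 1·row B = (60, 1, −1)   [check: 1·405 − 1·345 = 60]
  345 = 5·60 + 45   → row D = row B − 5·row C = (45, −5, 6)   [check: −5·405 + 6·345 = 45]
  60 = 1·45 + 15   → row E = row C − 1·row D = (15, 6, −7)   [check: 6·405 − 7·345 = 15]
  45 = 3·15 + 0   → remainder 0, stop. gcd = 15 (last nonzero row E).
So gcd(405, 345) = 15, with Bézout identity 6·405 − 7·345 = 15. Containment (⊇): the Bézout identity exhibits 15 as an element of (405, 345), giving (15) ⊆ (405, 345). Containment (⊆): since 15 | 405 and 15 | 345 (405 = 15·27, 345 = 15·23), every Z-linear combination of 405 and 345 is divisible by 15, so (405, 345) ⊆ (15). Therefore (405, 345) = (15), d = 15.

Final answer: (405, 345) = (15); d = 15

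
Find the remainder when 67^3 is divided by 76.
31

Use repeated squaring. Binary(3) = 11. Walk through the bits of the exponent 3 left-to-right: at each bit after the leading one, square the running value, then multiply by 67 if the bit is 1 (always reducing mod 76):
  bit 1 = 1 (leading): start with 67.
  bit 2 = 1: square 67^2 = 4489 ≡ 5; bit is 1, so multiply 5·67 = 335 ≡ 31 (mod 76).
Final value: 67^3 ≡ 31 (mod 76).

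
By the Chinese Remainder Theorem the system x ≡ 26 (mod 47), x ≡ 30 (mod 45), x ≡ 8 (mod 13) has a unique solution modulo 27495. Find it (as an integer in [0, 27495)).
x ≡ 4350 (mod 27495); the representative in [0, 27495) is 4350

The moduli 47, 45, 13 are pairwise coprime, so by the CRT there is a unique solution mod 47·45·13 = 27495.
Solve by successive substitution. Start with x ≡ 26 (mod 47).
  Combine with x ≡ 30 (mod 45): write x = 26 + 47·t and require 26 + 47·t ≡ 30 (mod 45), i.e. 47·t ≡ 30 − 26 ≡ 4 (mod 45). Since 47^(−1) ≡ 23 (mod 45) (47 ≡ 2 (mod 45)), t ≡ 23·4 ≡ 2 (mod 45). So x ≡ 26 + 47·2 = 120 (mod 2115).
  Combine with x ≡ 8 (mod 13): write x = 120 + 2115·t and require 120 + 2115·t ≡ 8 (mod 13), i.e. 2115·t ≡ 8 − 120 ≡ 5 (mod 13). Since 2115^(−1) ≡ 3 (mod 13) (2115 ≡ 9 (mod 13)), t ≡ 3·5 ≡ 2 (mod 13). So x ≡ 120 + 2115·2 = 4350 (mod 27495).
Unique solution in [0, 27495): x = 4350.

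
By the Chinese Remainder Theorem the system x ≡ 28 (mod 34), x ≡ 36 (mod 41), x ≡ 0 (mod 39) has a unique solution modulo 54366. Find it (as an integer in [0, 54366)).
x ≡ 24882 (mod 54366); the representative in [0, 54366) is 24882

The moduli 34, 41, 39 are pairwise coprime, so by the CRT there is a unique solution mod 34·41·39 = 54366.
Solve by successive substitution. Start with x ≡ 28 (mod 34).
  Combine with x ≡ 36 (mod 41): write x = 28 + 34·t and require 28 + 34·t ≡ 36 (mod 41), i.e. 34·t ≡ 36 − 28 ≡ 8 (mod 41). Since 34^(−1) ≡ 35 (mod 41), t ≡ 35·8 ≡ 34 (mod 41). So x ≡ 28 + 34·34 = 1184 (mod 1394).
  Combine with x ≡ 0 (mod 39): write x = 1184 + 1394·t and require 1184 + 1394·t ≡ 0 (mod 39), i.e. 1394·t ≡ 0 − 1184 ≡ 25 (mod 39). Since 1394^(−1) ≡ 35 (mod 39) (1394 ≡ 29 (mod 39)), t ≡ 35·25 ≡ 17 (mod 39). So x ≡ 1184 + 1394·17 = 24882 (mod 54366).
Unique solution in [0, 54366): x = 24882.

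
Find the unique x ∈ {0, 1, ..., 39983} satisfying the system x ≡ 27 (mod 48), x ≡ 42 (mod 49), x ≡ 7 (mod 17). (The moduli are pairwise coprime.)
The moduli 48, 49, 17 are pairwise coprime, so by the CRT there is a unique solution mod 48·49·17 = 39984.
Solve by successive substitution. Start with x ≡ 27 (mod 48).
  Combine with x ≡ 42 (mod 49): write x = 27 + 48·t and require 27 + 48·t ≡ 42 (mod 49), i.e. 48·t ≡ 42 − 27 ≡ 15 (mod 49). Since 48^(−1) ≡ 48 (mod 49), t ≡ 48·15 ≡ 34 (mod 49). So x ≡ 27 + 48·34 = 1659 (mod 2352).
  Combine with x ≡ 7 (mod 17): write x = 1659 + 2352·t and require 1659 + 2352·t ≡ 7 (mod 17), i.e. 2352·t ≡ 7 − 1659 ≡ 14 (mod 17). Since 2352^(−1) ≡ 3 (mod 17) (2352 ≡ 6 (mod 17)), t ≡ 3·14 ≡ 8 (mod 17). So x ≡ 1659 + 2352·8 = 20475 (mod 39984).
Unique solution in [0, 39984): x = 20475.

Final answer: x ≡ 20475 (mod 39984); the representative in [0, 39984) is 20475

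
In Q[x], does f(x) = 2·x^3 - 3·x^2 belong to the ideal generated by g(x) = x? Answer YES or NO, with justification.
YES

In Q[x] the ideal (g) consists of all multiples of g, so f ∈ (g) iff g | f, i.e. iff the remainder of f on division by g is 0. Divide f by g (g is monic, so eliminate the leading term of the running remainder at each step):
  leading term 2·x^3: subtract (2·x^2)·g(x) = 2·x^3, leaving -3·x^2
  leading term -3·x^2: subtract (-3·x)·g(x) = -3·x^2, leaving 0
The remainder is 0, so f(x) = g(x) · h(x) with h(x) = 2·x^2 - 3·x. Hence g | f, i.e. f ∈ (g).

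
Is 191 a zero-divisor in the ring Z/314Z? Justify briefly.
NO

gcd(191, 314) = 1, so 191 is a unit in Z/314Z (it has a multiplicative inverse). A unit cannot be a zero-divisor: if 191·b ≡ 0 then multiplying both sides by 191^(−1) gives b ≡ 0. So 191 is not a zero-divisor.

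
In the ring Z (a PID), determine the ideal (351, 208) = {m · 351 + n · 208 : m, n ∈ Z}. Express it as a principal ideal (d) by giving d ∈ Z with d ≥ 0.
(351, 208) = (13); d = 13

In the PID Z, (a, b) is generated by gcd(a, b). Compute gcd(351, 208) with the extended Euclidean algorithm, tracking rows (r, s, t) with s·351 + t·208 = r:
  row A: (351, 1, 0)   [1·351 + 0·208 = 351]
  row B: (208, 0, 1)   [0·351 + 1·208 = 208]
  351 = 1·208 + 143   → row C = row A − 1·row B = (143, 1, −1)   [check: 1·351 − 1·208 = 143]
  208 = 1·143 + 65   → row D = row B − 1·row C = (65, −1, 2)   [check: −1·351 + 2·208 = 65]
  143 = 2·65 + 13   → row E = row C − 2·row D = (13, 3, −5)   [check: 3·351 − 5·208 = 13]
  65 = 5·13 + 0   → remainder 0, stop. gcd = 13 (last nonzero row E).
So gcd(351, 208) = 13, with Bézout identity 3·351 − 5·208 = 13. Containment (⊇): the Bézout identity exhibits 13 as an element of (351, 208), giving (13) ⊆ (351, 208). Containment (⊆): since 13 | 351 and 13 | 208 (351 = 13·27, 208 = 13·16), every Z-linear combination of 351 and 208 is divisible by 13, so (351, 208) ⊆ (13). Therefore (351, 208) = (13), d = 13.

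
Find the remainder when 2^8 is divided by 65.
61

Use repeated squaring. Binary(8) = 1000. Walk through the bits of the exponent 8 left-to-right: at each bit after the leading one, square the running value, then multiply by 2 if the bit is 1 (always reducing mod 65):
  bit 1 = 1 (leading): start with 2.
  bit 2 = 0: square 2^2 = 4 (mod 65).
  bit 3 = 0: square 4^2 = 16 (mod 65).
  bit 4 = 0: square 16^2 = 256 ≡ 61 (mod 65).
Final value: 2^8 ≡ 61 (mod 65).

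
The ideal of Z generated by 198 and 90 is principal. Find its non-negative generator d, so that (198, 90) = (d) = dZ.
In the PID Z, (a, b) is generated by gcd(a, b). Compute gcd(198, 90) with the extended Euclidean algorithm, tracking rows (r, s, t) with s·198 + t·90 = r:
  row A: (198, 1, 0)   [1·198 + 0·90 = 198]
  row B: (90, 0, 1)   [0·198 + 1·90 = 90]
  198 = 2·90 + 18   → row C = row A − 2·row B = (18, 1, −2)   [check: 1·198 − 2·90 = 18]
  90 = 5·18 + 0   → remainder 0, stop. gcd = 18 (last nonzero row C).
So gcd(198, 90) = 18, with Bézout identity 1·198 − 2·90 = 18. Containment (⊇): the Bézout identity exhibits 18 as an element of (198, 90), giving (18) ⊆ (198, 90). Containment (⊆): since 18 | 198 and 18 | 90 (198 = 18·11, 90 = 18·5), every Z-linear combination of 198 and 90 is divisible by 18, so (198, 90) ⊆ (18). Therefore (198, 90) = (18), d = 18.

Final answer: (198, 90) = (18); d = 18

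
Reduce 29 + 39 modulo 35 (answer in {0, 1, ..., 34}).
Reduce the summands first: 39 ≡ 4 (mod 35), so 29 + 39 ≡ 29 + 4 (mod 35). 29 + 4 = 33; 33 = 0·35 + 33, so (29 + 39) mod 35 = 33.

Final answer: 33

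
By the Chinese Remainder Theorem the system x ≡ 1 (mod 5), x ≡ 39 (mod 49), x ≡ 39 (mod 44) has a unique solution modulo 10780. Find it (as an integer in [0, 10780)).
x ≡ 4351 (mod 10780); the representative in [0, 10780) is 4351

The moduli 5, 49, 44 are pairwise coprime, so by the CRT there is a unique solution mod 5·49·44 = 10780.
Solve by successive substitution. Start with x ≡ 1 (mod 5).
  Combine with x ≡ 39 (mod 49): write x = 1 + 5·t and require 1 + 5·t ≡ 39 (mod 49), i.e. 5·t ≡ 39 − 1 ≡ 38 (mod 49). Since 5^(−1) ≡ 10 (mod 49), t ≡ 10·38 ≡ 37 (mod 49). So x ≡ 1 + 5·37 = 186 (mod 245).
  Combine with x ≡ 39 (mod 44): write x = 186 + 245·t and require 186 + 245·t ≡ 39 (mod 44), i.e. 245·t ≡ 39 − 186 ≡ 29 (mod 44). Since 245^(−1) ≡ 37 (mod 44) (245 ≡ 25 (mod 44)), t ≡ 37·29 ≡ 17 (mod 44). So x ≡ 186 + 245·17 = 4351 (mod 10780).
Unique solution in [0, 10780): x = 4351.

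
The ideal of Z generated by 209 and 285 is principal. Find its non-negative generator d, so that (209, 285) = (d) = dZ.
In the PID Z, (a, b) is generated by gcd(a, b). Compute gcd(285, 209) with the extended Euclidean algorithm, tracking rows (r, s, t) with s·285 + t·209 = r:
  row A: (285, 1, 0)   [1·285 + 0·209 = 285]
  row B: (209, 0, 1)   [0·285 + 1·209 = 209]
  285 = 1·209 + 76   → row C = row A − 1·row B = (76, 1, −1)   [check: 1·285 − 1·209 = 76]
  209 = 2·76 + 57   → row D = row B − 2·row C = (57, −2, 3)   [check: −2·285 + 3·209 = 57]
  76 = 1·57 + 19   → row E = row C − 1·row D = (19, 3, −4)   [check: 3·285 − 4·209 = 19]
  57 = 3·19 + 0   → remainder 0, stop. gcd = 19 (last nonzero row E).
So gcd(209, 285) = 19, with Bézout identity 3·285 − 4·209 = 19. Containment (⊇): the Bézout identity exhibits 19 as an element of (209, 285), giving (19) ⊆ (209, 285). Containment (⊆): since 19 | 209 and 19 | 285 (209 = 19·11, 285 = 19·15), every Z-linear combination of 209 and 285 is divisible by 19, so (209, 285) ⊆ (19). Therefore (209, 285) = (19), d = 19.

Final answer: (209, 285) = (19); d = 19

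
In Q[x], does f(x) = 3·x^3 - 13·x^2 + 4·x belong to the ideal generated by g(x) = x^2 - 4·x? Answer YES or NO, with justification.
In Q[x] the ideal (g) consists of all multiples of g, so f ∈ (g) iff g | f, i.e. iff the remainder of f on division by g is 0. Divide f by g (g is monic, so eliminate the leading term of the running remainder at each step):
  leading term 3·x^3: subtract (3·x)·g(x) = 3·x^3 - 12·x^2, leaving -x^2 + 4·x
  leading term -x^2: subtract (-1)·g(x) = -x^2 + 4·x, leaving 0
The remainder is 0, so f(x) = g(x) · h(x) with h(x) = 3·x - 1. Hence g | f, i.e. f ∈ (g).

Final answer: YES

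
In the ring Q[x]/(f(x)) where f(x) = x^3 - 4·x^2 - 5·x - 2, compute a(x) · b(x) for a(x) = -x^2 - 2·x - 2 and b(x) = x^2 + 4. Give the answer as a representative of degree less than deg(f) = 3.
a · b ≡ -35·x^2 - 40·x - 20 (mod f(x))

First multiply in Q[x] without reducing: a · b = -x^4 - 2·x^3 - 6·x^2 - 8·x - 8. Now divide by f(x) = x^3 - 4·x^2 - 5·x - 2, eliminating the leading term at each step:
  leading term -x^4: subtract (-x)·f(x) = -x^4 + 4·x^3 + 5·x^2 + 2·x, leaving -6·x^3 - 11·x^2 - 10·x - 8
  leading term -6·x^3: subtract (-6)·f(x) = -6·x^3 + 24·x^2 + 30·x + 12, leaving -35·x^2 - 40·x - 20
The degree is now < 3, so this is the remainder. Hence a · b ≡ -35·x^2 - 40·x - 20 in Q[x]/(f).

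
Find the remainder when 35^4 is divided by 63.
Use repeated squaring. Binary(4) = 100. Walk through the bits of the exponent 4 left-to-right: at each bit after the leading one, square the running value, then multiply by 35 if the bit is 1 (always reducing mod 63):
  bit 1 = 1 (leading): start with 35.
  bit 2 = 0: square 35^2 = 1225 ≡ 28 (mod 63).
  bit 3 = 0: square 28^2 = 784 ≡ 28 (mod 63).
Final value: 35^4 ≡ 28 (mod 63).

Final answer: 28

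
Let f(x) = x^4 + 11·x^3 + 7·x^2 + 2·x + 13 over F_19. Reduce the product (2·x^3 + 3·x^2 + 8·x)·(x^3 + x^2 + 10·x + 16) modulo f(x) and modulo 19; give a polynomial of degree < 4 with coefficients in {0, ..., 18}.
Multiply as integer polynomials: a · b = 2·x^6 + 5·x^5 + 31·x^4 + 70·x^3 + 128·x^2 + 128·x. Reducing coefficients mod 19: a · b ≡ 2·x^6 + 5·x^5 + 12·x^4 + 13·x^3 + 14·x^2 + 14·x. Now divide by f(x) = x^4 + 11·x^3 + 7·x^2 + 2·x + 13 in F_19[x], eliminating the leading term at each step:
  leading term 2·x^6: subtract (2·x^2)·f(x) = 2·x^6 + 3·x^5 + 14·x^4 + 4·x^3 + 7·x^2, leaving 2·x^5 + 17·x^4 + 9·x^3 + 7·x^2 + 14·x (coefficients mod 19)
  leading term 2·x^5: subtract (2·x)·f(x) = 2·x^5 + 3·x^4 + 14·x^3 + 4·x^2 + 7·x, leaving 14·x^4 + 14·x^3 + 3·x^2 + 7·x (coefficients mod 19)
  leading term 14·x^4: subtract (14)·f(x) = 14·x^4 + 2·x^3 + 3·x^2 + 9·x + 11, leaving 12·x^3 + 17·x + 8 (coefficients mod 19)
The degree is now < 4, so this is the remainder. Hence a · b ≡ 12·x^3 + 17·x + 8 in F_19[x]/(f).

Final answer: a · b ≡ 12·x^3 + 17·x + 8 (mod f(x))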